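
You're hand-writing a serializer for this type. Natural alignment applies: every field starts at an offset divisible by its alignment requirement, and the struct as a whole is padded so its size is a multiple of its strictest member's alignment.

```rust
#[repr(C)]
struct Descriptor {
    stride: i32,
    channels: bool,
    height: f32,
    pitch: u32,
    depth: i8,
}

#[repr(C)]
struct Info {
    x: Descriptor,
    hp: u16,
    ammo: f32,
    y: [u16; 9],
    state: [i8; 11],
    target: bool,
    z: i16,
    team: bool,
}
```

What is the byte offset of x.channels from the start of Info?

4

Descriptor: 0..4  stride  (4B, 4-aligned); 4..5  channels  (1B, 1-aligned); 5..8  -- padding (3B); 8..12  height  (4B, 4-aligned); 12..16  pitch  (4B, 4-aligned); 16..17  depth  (1B, 1-aligned); 17..20  -- tail padding (3B); sizeof = 20, alignof = 4
0..20  x  (20B, 4-aligned)
within Descriptor: channels at 4
0 + 4 = 4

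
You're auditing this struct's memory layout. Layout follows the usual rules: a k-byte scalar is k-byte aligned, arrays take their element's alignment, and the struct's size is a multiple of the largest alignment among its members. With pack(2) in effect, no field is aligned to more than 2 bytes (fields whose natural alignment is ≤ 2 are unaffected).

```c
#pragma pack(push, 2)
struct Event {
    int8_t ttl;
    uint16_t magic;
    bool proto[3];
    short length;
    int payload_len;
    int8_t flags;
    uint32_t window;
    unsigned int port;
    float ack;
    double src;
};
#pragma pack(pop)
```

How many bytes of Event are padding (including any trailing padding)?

ttl at 0 (size 1, align 1) → ends 1
pad 1 to align 2 for magic
magic at 2 (size 2, align 2) → ends 4
proto at 4 (size 3, align 1) → ends 7
pad 1 to align 2 for length
length at 8 (size 2, align 2) → ends 10
payload_len at 10 (size 4, align 2) → ends 14
flags at 14 (size 1, align 1) → ends 15
pad 1 to align 2 for window
window at 16 (size 4, align 2) → ends 20
port at 20 (size 4, align 2) → ends 24
ack at 24 (size 4, align 2) → ends 28
src at 28 (size 8, align 2) → ends 36
total 36 bytes, alignment 2
data bytes 33, size 36 → padding 3

3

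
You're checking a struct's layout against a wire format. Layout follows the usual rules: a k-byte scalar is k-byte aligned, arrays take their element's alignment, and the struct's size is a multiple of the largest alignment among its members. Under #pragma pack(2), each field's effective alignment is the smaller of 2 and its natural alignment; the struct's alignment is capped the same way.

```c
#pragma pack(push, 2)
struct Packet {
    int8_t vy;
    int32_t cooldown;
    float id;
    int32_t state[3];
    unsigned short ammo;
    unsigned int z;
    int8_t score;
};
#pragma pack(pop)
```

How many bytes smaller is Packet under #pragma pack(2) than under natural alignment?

natural layout:
  0..1  vy  (1B, 1-aligned)
  1..4  -- padding (3B)
  4..8  cooldown  (4B, 4-aligned)
  8..12  id  (4B, 4-aligned)
  12..24  state  (12B, 4-aligned)
  24..26  ammo  (2B, 2-aligned)
  26..28  -- padding (2B)
  28..32  z  (4B, 4-aligned)
  32..33  score  (1B, 1-aligned)
  33..36  -- tail padding (3B)
  sizeof = 36, alignof = 4
packed(2) layout:
  0..1  vy  (1B, 1-aligned)
  1..2  -- padding (1B)
  2..6  cooldown  (4B, 2-aligned)
  6..10  id  (4B, 2-aligned)
  10..22  state  (12B, 2-aligned)
  22..24  ammo  (2B, 2-aligned)
  24..28  z  (4B, 2-aligned)
  28..29  score  (1B, 1-aligned)
  29..30  -- tail padding (1B)
  sizeof = 30, alignof = 2
36 − 30 = 6

6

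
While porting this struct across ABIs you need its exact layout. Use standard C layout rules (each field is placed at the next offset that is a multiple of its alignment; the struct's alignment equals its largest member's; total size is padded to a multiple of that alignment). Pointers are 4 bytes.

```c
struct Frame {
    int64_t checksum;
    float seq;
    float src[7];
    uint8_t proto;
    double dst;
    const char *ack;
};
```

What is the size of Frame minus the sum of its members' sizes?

11

0..8  checksum  (8B, 8-aligned)
8..12  seq  (4B, 4-aligned)
12..40  src  (28B, 4-aligned)
40..41  proto  (1B, 1-aligned)
41..48  -- padding (7B)
48..56  dst  (8B, 8-aligned)
56..60  ack  (4B, 4-aligned)
60..64  -- tail padding (4B)
sizeof = 64, alignof = 8
data bytes 53, size 64 → padding 11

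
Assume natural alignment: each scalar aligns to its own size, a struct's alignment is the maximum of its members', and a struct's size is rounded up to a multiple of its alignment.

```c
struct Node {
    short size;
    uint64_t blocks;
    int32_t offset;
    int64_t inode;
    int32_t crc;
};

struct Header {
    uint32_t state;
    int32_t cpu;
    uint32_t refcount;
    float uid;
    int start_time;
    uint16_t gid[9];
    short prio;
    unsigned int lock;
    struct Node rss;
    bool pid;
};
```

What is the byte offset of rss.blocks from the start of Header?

Node: size at 0 (size 2, align 2) → ends 2; pad 6 to align 8 for blocks; blocks at 8 (size 8, align 8) → ends 16; offset at 16 (size 4, align 4) → ends 20; pad 4 to align 8 for inode; inode at 24 (size 8, align 8) → ends 32; crc at 32 (size 4, align 4) → ends 36; tail pad 4 to reach multiple of 8; total 40 bytes, alignment 8
state at 0 (size 4, align 4) → ends 4
cpu at 4 (size 4, align 4) → ends 8
refcount at 8 (size 4, align 4) → ends 12
uid at 12 (size 4, align 4) → ends 16
start_time at 16 (size 4, align 4) → ends 20
gid at 20 (size 18, align 2) → ends 38
prio at 38 (size 2, align 2) → ends 40
lock at 40 (size 4, align 4) → ends 44
pad 4 to align 8 for rss
rss at 48 (size 40, align 8) → ends 88
within Node: blocks at 8
48 + 8 = 56

56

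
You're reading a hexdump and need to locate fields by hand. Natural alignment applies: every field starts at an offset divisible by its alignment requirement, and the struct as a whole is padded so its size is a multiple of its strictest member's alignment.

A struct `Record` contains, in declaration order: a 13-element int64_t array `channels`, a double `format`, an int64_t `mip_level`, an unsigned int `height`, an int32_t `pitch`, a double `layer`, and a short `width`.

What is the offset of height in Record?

@0: channels [104B, align 8] → 104
@104: format [8B, align 8] → 112
@112: mip_level [8B, align 8] → 120
@120: height [4B, align 4] → 124

120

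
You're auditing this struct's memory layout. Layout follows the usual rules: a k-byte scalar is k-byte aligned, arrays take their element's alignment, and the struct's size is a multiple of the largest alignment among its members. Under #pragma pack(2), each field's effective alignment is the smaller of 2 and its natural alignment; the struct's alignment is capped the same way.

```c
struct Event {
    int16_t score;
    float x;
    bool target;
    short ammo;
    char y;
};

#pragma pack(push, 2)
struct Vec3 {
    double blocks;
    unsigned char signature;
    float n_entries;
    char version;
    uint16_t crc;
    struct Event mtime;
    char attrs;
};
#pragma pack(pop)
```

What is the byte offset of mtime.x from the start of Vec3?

Event: @0: score [2B, align 2] → 2; +2 pad (align 4); @4: x [4B, align 4] → 8; @8: target [1B, align 1] → 9; +1 pad (align 2); @10: ammo [2B, align 2] → 12; @12: y [1B, align 1] → 13; +3 tail pad (align 4); size 16, align 4
@0: blocks [8B, align 2] → 8
@8: signature [1B, align 1] → 9
+1 pad (align 2)
@10: n_entries [4B, align 2] → 14
@14: version [1B, align 1] → 15
+1 pad (align 2)
@16: crc [2B, align 2] → 18
@18: mtime [16B, align 2] → 34
within Event: x at 4
18 + 4 = 22

22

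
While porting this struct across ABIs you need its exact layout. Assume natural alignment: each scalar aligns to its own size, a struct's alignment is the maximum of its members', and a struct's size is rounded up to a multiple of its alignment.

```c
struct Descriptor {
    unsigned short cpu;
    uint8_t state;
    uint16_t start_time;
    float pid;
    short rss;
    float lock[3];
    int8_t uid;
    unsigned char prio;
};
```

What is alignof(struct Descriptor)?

member alignments: cpu=2, state=1, start_time=2, pid=4, rss=2, lock=4, uid=1, prio=1
max = 4

4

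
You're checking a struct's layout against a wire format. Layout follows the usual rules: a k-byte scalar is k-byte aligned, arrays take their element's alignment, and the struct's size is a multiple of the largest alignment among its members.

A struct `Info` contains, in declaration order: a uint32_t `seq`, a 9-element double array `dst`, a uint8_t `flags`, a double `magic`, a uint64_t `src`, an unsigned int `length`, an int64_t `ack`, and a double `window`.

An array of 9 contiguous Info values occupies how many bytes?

1152

seq at 0 (size 4, align 4) → ends 4
pad 4 to align 8 for dst
dst at 8 (size 72, align 8) → ends 80
flags at 80 (size 1, align 1) → ends 81
pad 7 to align 8 for magic
magic at 88 (size 8, align 8) → ends 96
src at 96 (size 8, align 8) → ends 104
length at 104 (size 4, align 4) → ends 108
pad 4 to align 8 for ack
ack at 112 (size 8, align 8) → ends 120
window at 120 (size 8, align 8) → ends 128
total 128 bytes, alignment 8
array of 9: 9 × 128 = 1152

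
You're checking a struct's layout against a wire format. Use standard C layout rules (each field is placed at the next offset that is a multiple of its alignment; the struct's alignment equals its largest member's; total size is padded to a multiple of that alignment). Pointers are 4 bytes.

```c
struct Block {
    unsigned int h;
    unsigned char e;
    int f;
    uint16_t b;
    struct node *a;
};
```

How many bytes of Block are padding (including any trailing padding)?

h at 0 (size 4, align 4) → ends 4
e at 4 (size 1, align 1) → ends 5
pad 3 to align 4 for f
f at 8 (size 4, align 4) → ends 12
b at 12 (size 2, align 2) → ends 14
pad 2 to align 4 for a
a at 16 (size 4, align 4) → ends 20
total 20 bytes, alignment 4
data bytes 15, size 20 → padding 5

5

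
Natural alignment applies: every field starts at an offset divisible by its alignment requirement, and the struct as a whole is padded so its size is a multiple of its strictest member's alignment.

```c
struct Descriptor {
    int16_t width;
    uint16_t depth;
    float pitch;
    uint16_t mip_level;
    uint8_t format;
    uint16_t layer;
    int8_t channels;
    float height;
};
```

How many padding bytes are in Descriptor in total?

2

width at 0 (size 2, align 2) → ends 2
depth at 2 (size 2, align 2) → ends 4
pitch at 4 (size 4, align 4) → ends 8
mip_level at 8 (size 2, align 2) → ends 10
format at 10 (size 1, align 1) → ends 11
pad 1 to align 2 for layer
layer at 12 (size 2, align 2) → ends 14
channels at 14 (size 1, align 1) → ends 15
pad 1 to align 4 for height
height at 16 (size 4, align 4) → ends 20
total 20 bytes, alignment 4
data bytes 18, size 20 → padding 2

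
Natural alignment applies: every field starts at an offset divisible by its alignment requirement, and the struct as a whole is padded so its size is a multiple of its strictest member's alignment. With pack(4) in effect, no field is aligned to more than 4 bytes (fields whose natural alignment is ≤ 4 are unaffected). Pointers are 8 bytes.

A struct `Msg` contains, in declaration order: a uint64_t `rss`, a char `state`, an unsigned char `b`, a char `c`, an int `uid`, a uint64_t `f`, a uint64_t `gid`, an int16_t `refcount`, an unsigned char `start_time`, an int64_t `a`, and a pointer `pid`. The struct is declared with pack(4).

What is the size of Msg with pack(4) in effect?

@0: rss [8B, align 4] → 8
@8: state [1B, align 1] → 9
@9: b [1B, align 1] → 10
@10: c [1B, align 1] → 11
+1 pad (align 4)
@12: uid [4B, align 4] → 16
@16: f [8B, align 4] → 24
@24: gid [8B, align 4] → 32
@32: refcount [2B, align 2] → 34
@34: start_time [1B, align 1] → 35
+1 pad (align 4)
@36: a [8B, align 4] → 44
@44: pid [8B, align 4] → 52
size 52, align 4

52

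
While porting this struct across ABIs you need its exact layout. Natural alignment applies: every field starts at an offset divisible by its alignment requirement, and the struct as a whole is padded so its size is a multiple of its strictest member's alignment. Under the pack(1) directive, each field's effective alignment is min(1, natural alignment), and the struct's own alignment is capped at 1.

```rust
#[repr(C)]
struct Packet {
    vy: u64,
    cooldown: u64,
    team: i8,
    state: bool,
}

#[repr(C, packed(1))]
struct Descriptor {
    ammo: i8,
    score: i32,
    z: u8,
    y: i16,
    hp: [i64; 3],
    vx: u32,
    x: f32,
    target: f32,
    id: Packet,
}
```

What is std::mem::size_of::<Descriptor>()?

Packet: @0: vy [8B, align 8] → 8; @8: cooldown [8B, align 8] → 16; @16: team [1B, align 1] → 17; @17: state [1B, align 1] → 18; +6 tail pad (align 8); size 24, align 8
@0: ammo [1B, align 1] → 1
@1: score [4B, align 1] → 5
@5: z [1B, align 1] → 6
@6: y [2B, align 1] → 8
@8: hp [24B, align 1] → 32
@32: vx [4B, align 1] → 36
@36: x [4B, align 1] → 40
@40: target [4B, align 1] → 44
@44: id [24B, align 1] → 68
size 68, align 1

68 bytes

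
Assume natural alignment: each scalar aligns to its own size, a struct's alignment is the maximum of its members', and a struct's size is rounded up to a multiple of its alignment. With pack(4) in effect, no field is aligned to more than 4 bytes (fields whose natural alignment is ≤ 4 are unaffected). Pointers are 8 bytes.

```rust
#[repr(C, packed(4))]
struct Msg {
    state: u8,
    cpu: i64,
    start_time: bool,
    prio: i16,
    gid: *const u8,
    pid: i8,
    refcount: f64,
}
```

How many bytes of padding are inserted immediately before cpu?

@0: state [1B, align 1] → 1
+3 pad (align 4)
@4: cpu [8B, align 4] → 12

3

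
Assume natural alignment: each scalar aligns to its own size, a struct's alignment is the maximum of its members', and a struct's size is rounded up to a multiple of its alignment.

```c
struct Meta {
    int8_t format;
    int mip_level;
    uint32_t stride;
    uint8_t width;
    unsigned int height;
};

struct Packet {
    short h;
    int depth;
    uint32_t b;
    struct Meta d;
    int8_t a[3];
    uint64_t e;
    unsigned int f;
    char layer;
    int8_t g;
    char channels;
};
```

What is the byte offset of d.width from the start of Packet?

Meta: @0: format [1B, align 1] → 1; +3 pad (align 4); @4: mip_level [4B, align 4] → 8; @8: stride [4B, align 4] → 12; @12: width [1B, align 1] → 13; +3 pad (align 4); @16: height [4B, align 4] → 20; size 20, align 4
@0: h [2B, align 2] → 2
+2 pad (align 4)
@4: depth [4B, align 4] → 8
@8: b [4B, align 4] → 12
@12: d [20B, align 4] → 32
within Meta: width at 12
12 + 12 = 24

24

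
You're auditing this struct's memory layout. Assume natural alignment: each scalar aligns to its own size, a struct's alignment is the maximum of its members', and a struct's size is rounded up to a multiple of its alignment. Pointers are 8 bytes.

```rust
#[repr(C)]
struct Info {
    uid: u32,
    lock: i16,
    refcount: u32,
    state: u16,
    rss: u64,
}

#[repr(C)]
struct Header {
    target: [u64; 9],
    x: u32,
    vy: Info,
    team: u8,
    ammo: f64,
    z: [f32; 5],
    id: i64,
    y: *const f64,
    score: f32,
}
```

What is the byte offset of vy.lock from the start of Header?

84

Info: uid at 0 (size 4, align 4) → ends 4; lock at 4 (size 2, align 2) → ends 6; pad 2 to align 4 for refcount; refcount at 8 (size 4, align 4) → ends 12; state at 12 (size 2, align 2) → ends 14; pad 2 to align 8 for rss; rss at 16 (size 8, align 8) → ends 24; total 24 bytes, alignment 8
target at 0 (size 72, align 8) → ends 72
x at 72 (size 4, align 4) → ends 76
pad 4 to align 8 for vy
vy at 80 (size 24, align 8) → ends 104
within Info: lock at 4
80 + 4 = 84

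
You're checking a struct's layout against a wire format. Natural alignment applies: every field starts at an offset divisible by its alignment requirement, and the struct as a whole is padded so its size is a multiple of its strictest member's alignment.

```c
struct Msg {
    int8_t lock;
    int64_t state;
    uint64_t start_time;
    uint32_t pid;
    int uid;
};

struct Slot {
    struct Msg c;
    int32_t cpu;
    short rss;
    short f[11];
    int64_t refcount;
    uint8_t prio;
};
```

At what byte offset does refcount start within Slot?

64

Msg: lock at 0 (size 1, align 1) → ends 1; pad 7 to align 8 for state; state at 8 (size 8, align 8) → ends 16; start_time at 16 (size 8, align 8) → ends 24; pid at 24 (size 4, align 4) → ends 28; uid at 28 (size 4, align 4) → ends 32; total 32 bytes, alignment 8
c at 0 (size 32, align 8) → ends 32
cpu at 32 (size 4, align 4) → ends 36
rss at 36 (size 2, align 2) → ends 38
f at 38 (size 22, align 2) → ends 60
pad 4 to align 8 for refcount
refcount at 64 (size 8, align 8) → ends 72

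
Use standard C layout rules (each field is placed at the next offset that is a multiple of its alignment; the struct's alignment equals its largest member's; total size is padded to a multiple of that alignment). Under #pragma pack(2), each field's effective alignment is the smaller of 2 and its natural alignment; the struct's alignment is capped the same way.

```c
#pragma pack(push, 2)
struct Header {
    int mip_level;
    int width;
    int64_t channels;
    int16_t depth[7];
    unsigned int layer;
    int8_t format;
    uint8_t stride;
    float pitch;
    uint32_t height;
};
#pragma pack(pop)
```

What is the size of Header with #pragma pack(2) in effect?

@0: mip_level [4B, align 2] → 4
@4: width [4B, align 2] → 8
@8: channels [8B, align 2] → 16
@16: depth [14B, align 2] → 30
@30: layer [4B, align 2] → 34
@34: format [1B, align 1] → 35
@35: stride [1B, align 1] → 36
@36: pitch [4B, align 2] → 40
@40: height [4B, align 2] → 44
size 44, align 2

44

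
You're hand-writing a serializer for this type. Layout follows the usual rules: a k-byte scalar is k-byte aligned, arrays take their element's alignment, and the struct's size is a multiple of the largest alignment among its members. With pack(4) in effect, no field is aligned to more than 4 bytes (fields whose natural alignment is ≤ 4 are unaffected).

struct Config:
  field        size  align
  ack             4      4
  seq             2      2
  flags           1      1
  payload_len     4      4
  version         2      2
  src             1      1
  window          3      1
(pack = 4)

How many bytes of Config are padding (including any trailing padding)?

3

@0: ack [4B, align 4] → 4
@4: seq [2B, align 2] → 6
@6: flags [1B, align 1] → 7
+1 pad (align 4)
@8: payload_len [4B, align 4] → 12
@12: version [2B, align 2] → 14
@14: src [1B, align 1] → 15
@15: window [3B, align 1] → 18
+2 tail pad (align 4)
size 20, align 4
data bytes 17, size 20 → padding 3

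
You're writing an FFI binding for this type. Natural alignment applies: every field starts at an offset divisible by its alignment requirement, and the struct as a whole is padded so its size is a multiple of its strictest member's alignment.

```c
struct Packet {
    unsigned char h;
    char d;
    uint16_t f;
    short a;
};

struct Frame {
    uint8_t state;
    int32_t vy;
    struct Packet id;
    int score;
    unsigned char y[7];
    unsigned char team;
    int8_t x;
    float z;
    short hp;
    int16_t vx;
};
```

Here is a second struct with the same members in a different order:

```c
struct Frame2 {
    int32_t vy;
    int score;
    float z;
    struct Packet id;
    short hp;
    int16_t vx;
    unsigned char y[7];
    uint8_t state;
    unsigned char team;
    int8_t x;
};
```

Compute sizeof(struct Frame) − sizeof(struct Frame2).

Packet: 0..1  h  (1B, 1-aligned); 1..2  d  (1B, 1-aligned); 2..4  f  (2B, 2-aligned); 4..6  a  (2B, 2-aligned); sizeof = 6, alignof = 2
0..1  state  (1B, 1-aligned)
1..4  -- padding (3B)
4..8  vy  (4B, 4-aligned)
8..14  id  (6B, 2-aligned)
14..16  -- padding (2B)
16..20  score  (4B, 4-aligned)
20..27  y  (7B, 1-aligned)
27..28  team  (1B, 1-aligned)
28..29  x  (1B, 1-aligned)
29..32  -- padding (3B)
32..36  z  (4B, 4-aligned)
36..38  hp  (2B, 2-aligned)
38..40  vx  (2B, 2-aligned)
sizeof = 40, alignof = 4
— Frame2 —
0..4  vy  (4B, 4-aligned)
4..8  score  (4B, 4-aligned)
8..12  z  (4B, 4-aligned)
12..18  id  (6B, 2-aligned)
18..20  hp  (2B, 2-aligned)
20..22  vx  (2B, 2-aligned)
22..29  y  (7B, 1-aligned)
29..30  state  (1B, 1-aligned)
30..31  team  (1B, 1-aligned)
31..32  x  (1B, 1-aligned)
sizeof = 32, alignof = 4
40 − 32 = 8

8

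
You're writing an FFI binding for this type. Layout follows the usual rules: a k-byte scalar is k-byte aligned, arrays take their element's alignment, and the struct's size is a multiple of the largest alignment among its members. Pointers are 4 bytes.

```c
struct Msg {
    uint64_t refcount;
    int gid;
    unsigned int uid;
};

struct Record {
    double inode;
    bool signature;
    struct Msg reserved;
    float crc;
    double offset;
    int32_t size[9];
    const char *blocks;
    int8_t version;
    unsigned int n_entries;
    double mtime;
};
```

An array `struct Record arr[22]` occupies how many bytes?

2288

Msg: 0..8  refcount  (8B, 8-aligned); 8..12  gid  (4B, 4-aligned); 12..16  uid  (4B, 4-aligned); sizeof = 16, alignof = 8
0..8  inode  (8B, 8-aligned)
8..9  signature  (1B, 1-aligned)
9..16  -- padding (7B)
16..32  reserved  (16B, 8-aligned)
32..36  crc  (4B, 4-aligned)
36..40  -- padding (4B)
40..48  offset  (8B, 8-aligned)
48..84  size  (36B, 4-aligned)
84..88  blocks  (4B, 4-aligned)
88..89  version  (1B, 1-aligned)
89..92  -- padding (3B)
92..96  n_entries  (4B, 4-aligned)
96..104  mtime  (8B, 8-aligned)
sizeof = 104, alignof = 8
array of 22: 22 × 104 = 2288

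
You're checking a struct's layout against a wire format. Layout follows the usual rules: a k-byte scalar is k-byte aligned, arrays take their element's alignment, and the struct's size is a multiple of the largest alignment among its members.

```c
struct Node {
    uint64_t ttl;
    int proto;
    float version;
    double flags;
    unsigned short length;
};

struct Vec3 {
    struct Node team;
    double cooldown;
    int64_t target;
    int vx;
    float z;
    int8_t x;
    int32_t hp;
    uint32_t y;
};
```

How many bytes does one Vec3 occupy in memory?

72

Node: ttl at 0 (size 8, align 8) → ends 8; proto at 8 (size 4, align 4) → ends 12; version at 12 (size 4, align 4) → ends 16; flags at 16 (size 8, align 8) → ends 24; length at 24 (size 2, align 2) → ends 26; tail pad 6 to reach multiple of 8; total 32 bytes, alignment 8
team at 0 (size 32, align 8) → ends 32
cooldown at 32 (size 8, align 8) → ends 40
target at 40 (size 8, align 8) → ends 48
vx at 48 (size 4, align 4) → ends 52
z at 52 (size 4, align 4) → ends 56
x at 56 (size 1, align 1) → ends 57
pad 3 to align 4 for hp
hp at 60 (size 4, align 4) → ends 64
y at 64 (size 4, align 4) → ends 68
tail pad 4 to reach multiple of 8
total 72 bytes, alignment 8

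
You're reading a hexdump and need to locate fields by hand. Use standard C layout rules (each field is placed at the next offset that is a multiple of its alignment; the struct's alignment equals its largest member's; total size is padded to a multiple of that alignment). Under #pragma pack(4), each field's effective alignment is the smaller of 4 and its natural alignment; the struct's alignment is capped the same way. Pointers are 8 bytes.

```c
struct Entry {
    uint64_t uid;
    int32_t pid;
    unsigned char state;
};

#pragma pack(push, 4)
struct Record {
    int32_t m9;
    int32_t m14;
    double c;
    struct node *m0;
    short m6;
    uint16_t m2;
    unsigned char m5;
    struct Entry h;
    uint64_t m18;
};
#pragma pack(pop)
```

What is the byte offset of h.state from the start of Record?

44

Entry: 0..8  uid  (8B, 8-aligned); 8..12  pid  (4B, 4-aligned); 12..13  state  (1B, 1-aligned); 13..16  -- tail padding (3B); sizeof = 16, alignof = 8
0..4  m9  (4B, 4-aligned)
4..8  m14  (4B, 4-aligned)
8..16  c  (8B, 4-aligned)
16..24  m0  (8B, 4-aligned)
24..26  m6  (2B, 2-aligned)
26..28  m2  (2B, 2-aligned)
28..29  m5  (1B, 1-aligned)
29..32  -- padding (3B)
32..48  h  (16B, 4-aligned)
within Entry: state at 12
32 + 12 = 44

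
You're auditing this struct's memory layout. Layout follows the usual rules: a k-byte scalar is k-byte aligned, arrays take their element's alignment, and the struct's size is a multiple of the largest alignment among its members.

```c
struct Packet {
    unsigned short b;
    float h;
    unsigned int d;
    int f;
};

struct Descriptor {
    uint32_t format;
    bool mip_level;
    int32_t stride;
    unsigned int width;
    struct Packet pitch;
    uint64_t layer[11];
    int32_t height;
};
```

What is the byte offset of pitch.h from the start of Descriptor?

20

Packet: 0..2  b  (2B, 2-aligned); 2..4  -- padding (2B); 4..8  h  (4B, 4-aligned); 8..12  d  (4B, 4-aligned); 12..16  f  (4B, 4-aligned); sizeof = 16, alignof = 4
0..4  format  (4B, 4-aligned)
4..5  mip_level  (1B, 1-aligned)
5..8  -- padding (3B)
8..12  stride  (4B, 4-aligned)
12..16  width  (4B, 4-aligned)
16..32  pitch  (16B, 4-aligned)
within Packet: h at 4
16 + 4 = 20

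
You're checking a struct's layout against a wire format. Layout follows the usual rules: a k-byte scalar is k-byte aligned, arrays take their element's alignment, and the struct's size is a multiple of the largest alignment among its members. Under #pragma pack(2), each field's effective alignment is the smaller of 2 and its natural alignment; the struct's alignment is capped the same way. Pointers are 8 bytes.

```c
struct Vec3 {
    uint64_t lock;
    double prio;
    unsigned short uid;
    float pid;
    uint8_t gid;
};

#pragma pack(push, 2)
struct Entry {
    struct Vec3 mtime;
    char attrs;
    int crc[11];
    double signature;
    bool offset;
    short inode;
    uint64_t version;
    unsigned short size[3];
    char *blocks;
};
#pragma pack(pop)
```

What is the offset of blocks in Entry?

Vec3: lock at 0 (size 8, align 8) → ends 8; prio at 8 (size 8, align 8) → ends 16; uid at 16 (size 2, align 2) → ends 18; pad 2 to align 4 for pid; pid at 20 (size 4, align 4) → ends 24; gid at 24 (size 1, align 1) → ends 25; tail pad 7 to reach multiple of 8; total 32 bytes, alignment 8
mtime at 0 (size 32, align 2) → ends 32
attrs at 32 (size 1, align 1) → ends 33
pad 1 to align 2 for crc
crc at 34 (size 44, align 2) → ends 78
signature at 78 (size 8, align 2) → ends 86
offset at 86 (size 1, align 1) → ends 87
pad 1 to align 2 for inode
inode at 88 (size 2, align 2) → ends 90
version at 90 (size 8, align 2) → ends 98
size at 98 (size 6, align 2) → ends 104
blocks at 104 (size 8, align 2) → ends 112

104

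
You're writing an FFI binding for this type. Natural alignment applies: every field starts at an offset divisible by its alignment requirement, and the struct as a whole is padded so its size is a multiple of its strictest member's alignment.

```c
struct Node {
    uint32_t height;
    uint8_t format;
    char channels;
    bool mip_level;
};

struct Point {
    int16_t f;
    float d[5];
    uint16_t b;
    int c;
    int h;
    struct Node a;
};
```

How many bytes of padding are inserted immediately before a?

0

Node: 0..4  height  (4B, 4-aligned); 4..5  format  (1B, 1-aligned); 5..6  channels  (1B, 1-aligned); 6..7  mip_level  (1B, 1-aligned); 7..8  -- tail padding (1B); sizeof = 8, alignof = 4
0..2  f  (2B, 2-aligned)
2..4  -- padding (2B)
4..24  d  (20B, 4-aligned)
24..26  b  (2B, 2-aligned)
26..28  -- padding (2B)
28..32  c  (4B, 4-aligned)
32..36  h  (4B, 4-aligned)
36..44  a  (8B, 4-aligned)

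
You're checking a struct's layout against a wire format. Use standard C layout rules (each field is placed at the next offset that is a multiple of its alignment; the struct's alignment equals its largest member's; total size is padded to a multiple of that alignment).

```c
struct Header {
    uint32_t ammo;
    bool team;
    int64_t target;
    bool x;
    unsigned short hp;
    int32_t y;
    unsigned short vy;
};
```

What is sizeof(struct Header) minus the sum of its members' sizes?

0..4  ammo  (4B, 4-aligned)
4..5  team  (1B, 1-aligned)
5..8  -- padding (3B)
8..16  target  (8B, 8-aligned)
16..17  x  (1B, 1-aligned)
17..18  -- padding (1B)
18..20  hp  (2B, 2-aligned)
20..24  y  (4B, 4-aligned)
24..26  vy  (2B, 2-aligned)
26..32  -- tail padding (6B)
sizeof = 32, alignof = 8
data bytes 22, size 32 → padding 10

10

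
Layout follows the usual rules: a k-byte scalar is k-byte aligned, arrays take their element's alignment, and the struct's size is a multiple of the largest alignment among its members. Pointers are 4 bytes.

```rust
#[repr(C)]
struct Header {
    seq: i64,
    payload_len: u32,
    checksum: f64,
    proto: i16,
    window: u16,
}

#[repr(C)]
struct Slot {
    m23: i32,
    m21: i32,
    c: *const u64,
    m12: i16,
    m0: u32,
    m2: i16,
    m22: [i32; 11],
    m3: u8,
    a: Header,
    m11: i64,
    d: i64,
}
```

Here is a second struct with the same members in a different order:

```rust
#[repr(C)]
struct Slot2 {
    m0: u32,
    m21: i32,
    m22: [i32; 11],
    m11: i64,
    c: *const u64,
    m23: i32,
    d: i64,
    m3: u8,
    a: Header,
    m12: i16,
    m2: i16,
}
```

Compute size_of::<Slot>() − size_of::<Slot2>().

Header: 0..8  seq  (8B, 8-aligned); 8..12  payload_len  (4B, 4-aligned); 12..16  -- padding (4B); 16..24  checksum  (8B, 8-aligned); 24..26  proto  (2B, 2-aligned); 26..28  window  (2B, 2-aligned); 28..32  -- tail padding (4B); sizeof = 32, alignof = 8
0..4  m23  (4B, 4-aligned)
4..8  m21  (4B, 4-aligned)
8..12  c  (4B, 4-aligned)
12..14  m12  (2B, 2-aligned)
14..16  -- padding (2B)
16..20  m0  (4B, 4-aligned)
20..22  m2  (2B, 2-aligned)
22..24  -- padding (2B)
24..68  m22  (44B, 4-aligned)
68..69  m3  (1B, 1-aligned)
69..72  -- padding (3B)
72..104  a  (32B, 8-aligned)
104..112  m11  (8B, 8-aligned)
112..120  d  (8B, 8-aligned)
sizeof = 120, alignof = 8
— Slot2 —
0..4  m0  (4B, 4-aligned)
4..8  m21  (4B, 4-aligned)
8..52  m22  (44B, 4-aligned)
52..56  -- padding (4B)
56..64  m11  (8B, 8-aligned)
64..68  c  (4B, 4-aligned)
68..72  m23  (4B, 4-aligned)
72..80  d  (8B, 8-aligned)
80..81  m3  (1B, 1-aligned)
81..88  -- padding (7B)
88..120  a  (32B, 8-aligned)
120..122  m12  (2B, 2-aligned)
122..124  m2  (2B, 2-aligned)
124..128  -- tail padding (4B)
sizeof = 128, alignof = 8
120 − 128 = -8

-8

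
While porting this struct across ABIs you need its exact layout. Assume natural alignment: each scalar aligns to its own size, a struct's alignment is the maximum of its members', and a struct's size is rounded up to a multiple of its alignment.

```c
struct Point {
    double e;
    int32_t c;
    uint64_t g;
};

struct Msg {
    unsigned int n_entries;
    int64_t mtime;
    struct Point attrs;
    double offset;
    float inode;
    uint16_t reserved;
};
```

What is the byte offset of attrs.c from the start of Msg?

Point: @0: e [8B, align 8] → 8; @8: c [4B, align 4] → 12; +4 pad (align 8); @16: g [8B, align 8] → 24; size 24, align 8
@0: n_entries [4B, align 4] → 4
+4 pad (align 8)
@8: mtime [8B, align 8] → 16
@16: attrs [24B, align 8] → 40
within Point: c at 8
16 + 8 = 24

24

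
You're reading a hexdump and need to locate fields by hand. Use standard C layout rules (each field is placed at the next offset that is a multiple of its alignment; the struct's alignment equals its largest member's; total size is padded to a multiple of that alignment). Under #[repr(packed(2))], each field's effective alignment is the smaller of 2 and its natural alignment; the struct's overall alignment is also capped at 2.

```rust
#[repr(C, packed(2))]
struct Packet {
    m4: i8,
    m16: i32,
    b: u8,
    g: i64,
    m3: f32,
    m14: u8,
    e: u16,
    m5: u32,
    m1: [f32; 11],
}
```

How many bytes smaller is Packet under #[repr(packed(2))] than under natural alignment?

8

natural layout:
  m4 at 0 (size 1, align 1) → ends 1
  pad 3 to align 4 for m16
  m16 at 4 (size 4, align 4) → ends 8
  b at 8 (size 1, align 1) → ends 9
  pad 7 to align 8 for g
  g at 16 (size 8, align 8) → ends 24
  m3 at 24 (size 4, align 4) → ends 28
  m14 at 28 (size 1, align 1) → ends 29
  pad 1 to align 2 for e
  e at 30 (size 2, align 2) → ends 32
  m5 at 32 (size 4, align 4) → ends 36
  m1 at 36 (size 44, align 4) → ends 80
  total 80 bytes, alignment 8
packed(2) layout:
  m4 at 0 (size 1, align 1) → ends 1
  pad 1 to align 2 for m16
  m16 at 2 (size 4, align 2) → ends 6
  b at 6 (size 1, align 1) → ends 7
  pad 1 to align 2 for g
  g at 8 (size 8, align 2) → ends 16
  m3 at 16 (size 4, align 2) → ends 20
  m14 at 20 (size 1, align 1) → ends 21
  pad 1 to align 2 for e
  e at 22 (size 2, align 2) → ends 24
  m5 at 24 (size 4, align 2) → ends 28
  m1 at 28 (size 44, align 2) → ends 72
  total 72 bytes, alignment 2
80 − 72 = 8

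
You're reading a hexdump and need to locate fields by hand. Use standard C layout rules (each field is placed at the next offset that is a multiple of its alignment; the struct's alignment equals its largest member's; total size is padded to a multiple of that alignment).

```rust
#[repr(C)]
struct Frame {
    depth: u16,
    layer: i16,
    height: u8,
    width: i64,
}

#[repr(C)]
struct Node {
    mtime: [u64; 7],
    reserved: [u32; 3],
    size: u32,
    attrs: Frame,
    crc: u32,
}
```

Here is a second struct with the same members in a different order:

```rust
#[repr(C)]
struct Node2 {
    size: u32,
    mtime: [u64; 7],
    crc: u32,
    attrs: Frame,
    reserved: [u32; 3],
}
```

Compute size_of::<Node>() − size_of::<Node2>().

Frame: 0..2  depth  (2B, 2-aligned); 2..4  layer  (2B, 2-aligned); 4..5  height  (1B, 1-aligned); 5..8  -- padding (3B); 8..16  width  (8B, 8-aligned); sizeof = 16, alignof = 8
0..56  mtime  (56B, 8-aligned)
56..68  reserved  (12B, 4-aligned)
68..72  size  (4B, 4-aligned)
72..88  attrs  (16B, 8-aligned)
88..92  crc  (4B, 4-aligned)
92..96  -- tail padding (4B)
sizeof = 96, alignof = 8
— Node2 —
0..4  size  (4B, 4-aligned)
4..8  -- padding (4B)
8..64  mtime  (56B, 8-aligned)
64..68  crc  (4B, 4-aligned)
68..72  -- padding (4B)
72..88  attrs  (16B, 8-aligned)
88..100  reserved  (12B, 4-aligned)
100..104  -- tail padding (4B)
sizeof = 104, alignof = 8
96 − 104 = -8

-8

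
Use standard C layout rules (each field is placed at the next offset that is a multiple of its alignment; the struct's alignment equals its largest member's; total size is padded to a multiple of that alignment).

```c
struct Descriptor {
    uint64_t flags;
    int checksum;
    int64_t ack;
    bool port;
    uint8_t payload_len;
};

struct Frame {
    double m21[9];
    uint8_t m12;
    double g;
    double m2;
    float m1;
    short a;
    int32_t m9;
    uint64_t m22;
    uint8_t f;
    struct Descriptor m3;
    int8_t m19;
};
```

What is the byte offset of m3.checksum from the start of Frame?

Descriptor: 0..8  flags  (8B, 8-aligned); 8..12  checksum  (4B, 4-aligned); 12..16  -- padding (4B); 16..24  ack  (8B, 8-aligned); 24..25  port  (1B, 1-aligned); 25..26  payload_len  (1B, 1-aligned); 26..32  -- tail padding (6B); sizeof = 32, alignof = 8
0..72  m21  (72B, 8-aligned)
72..73  m12  (1B, 1-aligned)
73..80  -- padding (7B)
80..88  g  (8B, 8-aligned)
88..96  m2  (8B, 8-aligned)
96..100  m1  (4B, 4-aligned)
100..102  a  (2B, 2-aligned)
102..104  -- padding (2B)
104..108  m9  (4B, 4-aligned)
108..112  -- padding (4B)
112..120  m22  (8B, 8-aligned)
120..121  f  (1B, 1-aligned)
121..128  -- padding (7B)
128..160  m3  (32B, 8-aligned)
within Descriptor: checksum at 8
128 + 8 = 136

136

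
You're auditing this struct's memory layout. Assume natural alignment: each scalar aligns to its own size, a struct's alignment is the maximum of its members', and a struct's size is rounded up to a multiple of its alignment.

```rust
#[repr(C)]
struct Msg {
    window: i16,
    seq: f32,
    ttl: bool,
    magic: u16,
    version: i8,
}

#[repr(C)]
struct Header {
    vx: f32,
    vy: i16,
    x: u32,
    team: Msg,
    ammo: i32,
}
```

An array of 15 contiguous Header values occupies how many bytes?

Msg: @0: window [2B, align 2] → 2; +2 pad (align 4); @4: seq [4B, align 4] → 8; @8: ttl [1B, align 1] → 9; +1 pad (align 2); @10: magic [2B, align 2] → 12; @12: version [1B, align 1] → 13; +3 tail pad (align 4); size 16, align 4
@0: vx [4B, align 4] → 4
@4: vy [2B, align 2] → 6
+2 pad (align 4)
@8: x [4B, align 4] → 12
@12: team [16B, align 4] → 28
@28: ammo [4B, align 4] → 32
size 32, align 4
array of 15: 15 × 32 = 480

480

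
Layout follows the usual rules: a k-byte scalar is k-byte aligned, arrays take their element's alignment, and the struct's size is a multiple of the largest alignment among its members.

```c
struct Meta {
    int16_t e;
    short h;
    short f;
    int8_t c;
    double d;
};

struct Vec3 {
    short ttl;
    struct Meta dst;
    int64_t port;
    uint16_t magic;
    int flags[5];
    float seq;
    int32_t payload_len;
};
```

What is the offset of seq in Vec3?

56

Meta: e at 0 (size 2, align 2) → ends 2; h at 2 (size 2, align 2) → ends 4; f at 4 (size 2, align 2) → ends 6; c at 6 (size 1, align 1) → ends 7; pad 1 to align 8 for d; d at 8 (size 8, align 8) → ends 16; total 16 bytes, alignment 8
ttl at 0 (size 2, align 2) → ends 2
pad 6 to align 8 for dst
dst at 8 (size 16, align 8) → ends 24
port at 24 (size 8, align 8) → ends 32
magic at 32 (size 2, align 2) → ends 34
pad 2 to align 4 for flags
flags at 36 (size 20, align 4) → ends 56
seq at 56 (size 4, align 4) → ends 60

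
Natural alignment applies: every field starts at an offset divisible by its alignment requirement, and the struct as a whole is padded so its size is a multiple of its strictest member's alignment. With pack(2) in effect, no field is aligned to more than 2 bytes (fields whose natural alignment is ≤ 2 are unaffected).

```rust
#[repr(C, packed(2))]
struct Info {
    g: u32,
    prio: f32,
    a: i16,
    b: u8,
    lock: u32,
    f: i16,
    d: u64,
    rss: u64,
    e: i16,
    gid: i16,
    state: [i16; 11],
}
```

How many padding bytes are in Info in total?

g at 0 (size 4, align 2) → ends 4
prio at 4 (size 4, align 2) → ends 8
a at 8 (size 2, align 2) → ends 10
b at 10 (size 1, align 1) → ends 11
pad 1 to align 2 for lock
lock at 12 (size 4, align 2) → ends 16
f at 16 (size 2, align 2) → ends 18
d at 18 (size 8, align 2) → ends 26
rss at 26 (size 8, align 2) → ends 34
e at 34 (size 2, align 2) → ends 36
gid at 36 (size 2, align 2) → ends 38
state at 38 (size 22, align 2) → ends 60
total 60 bytes, alignment 2
data bytes 59, size 60 → padding 1

1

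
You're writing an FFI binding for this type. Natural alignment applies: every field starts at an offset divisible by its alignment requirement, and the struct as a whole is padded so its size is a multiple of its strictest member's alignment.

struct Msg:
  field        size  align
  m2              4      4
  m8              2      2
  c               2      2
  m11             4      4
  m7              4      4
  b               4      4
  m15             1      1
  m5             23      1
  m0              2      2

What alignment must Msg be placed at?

member alignments: m2=4, m8=2, c=2, m11=4, m7=4, b=4, m15=1, m5=1, m0=2
max = 4

4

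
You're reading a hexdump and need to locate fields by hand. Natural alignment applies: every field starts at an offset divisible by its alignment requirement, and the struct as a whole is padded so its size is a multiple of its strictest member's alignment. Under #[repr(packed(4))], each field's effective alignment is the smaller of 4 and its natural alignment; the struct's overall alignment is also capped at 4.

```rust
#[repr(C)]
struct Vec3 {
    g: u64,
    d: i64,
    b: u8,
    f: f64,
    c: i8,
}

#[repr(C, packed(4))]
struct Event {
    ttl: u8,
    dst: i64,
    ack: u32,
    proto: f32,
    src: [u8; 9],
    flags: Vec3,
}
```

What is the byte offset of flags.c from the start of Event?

Vec3: g at 0 (size 8, align 8) → ends 8; d at 8 (size 8, align 8) → ends 16; b at 16 (size 1, align 1) → ends 17; pad 7 to align 8 for f; f at 24 (size 8, align 8) → ends 32; c at 32 (size 1, align 1) → ends 33; tail pad 7 to reach multiple of 8; total 40 bytes, alignment 8
ttl at 0 (size 1, align 1) → ends 1
pad 3 to align 4 for dst
dst at 4 (size 8, align 4) → ends 12
ack at 12 (size 4, align 4) → ends 16
proto at 16 (size 4, align 4) → ends 20
src at 20 (size 9, align 1) → ends 29
pad 3 to align 4 for flags
flags at 32 (size 40, align 4) → ends 72
within Vec3: c at 32
32 + 32 = 64

64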